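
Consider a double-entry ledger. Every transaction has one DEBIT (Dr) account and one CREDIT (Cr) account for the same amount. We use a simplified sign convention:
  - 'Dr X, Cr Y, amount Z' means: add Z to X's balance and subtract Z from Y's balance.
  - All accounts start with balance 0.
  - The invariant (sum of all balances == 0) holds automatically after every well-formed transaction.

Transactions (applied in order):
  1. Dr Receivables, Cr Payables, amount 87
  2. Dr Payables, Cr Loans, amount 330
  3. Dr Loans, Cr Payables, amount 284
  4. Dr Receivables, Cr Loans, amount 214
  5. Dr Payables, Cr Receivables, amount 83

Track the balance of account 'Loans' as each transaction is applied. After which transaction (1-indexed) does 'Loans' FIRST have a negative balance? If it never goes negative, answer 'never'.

After txn 1: Loans=0
After txn 2: Loans=-330

Answer: 2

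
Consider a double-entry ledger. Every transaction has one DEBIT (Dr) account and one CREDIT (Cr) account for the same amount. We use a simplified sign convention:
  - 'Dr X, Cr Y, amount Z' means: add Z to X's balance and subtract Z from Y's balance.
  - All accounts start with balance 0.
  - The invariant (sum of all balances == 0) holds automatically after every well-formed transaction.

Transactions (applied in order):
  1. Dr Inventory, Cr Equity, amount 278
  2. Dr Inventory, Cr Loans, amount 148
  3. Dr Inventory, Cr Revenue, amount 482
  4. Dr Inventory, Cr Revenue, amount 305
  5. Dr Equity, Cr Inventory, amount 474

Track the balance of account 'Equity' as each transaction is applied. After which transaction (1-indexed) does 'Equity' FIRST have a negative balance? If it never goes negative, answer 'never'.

After txn 1: Equity=-278

Answer: 1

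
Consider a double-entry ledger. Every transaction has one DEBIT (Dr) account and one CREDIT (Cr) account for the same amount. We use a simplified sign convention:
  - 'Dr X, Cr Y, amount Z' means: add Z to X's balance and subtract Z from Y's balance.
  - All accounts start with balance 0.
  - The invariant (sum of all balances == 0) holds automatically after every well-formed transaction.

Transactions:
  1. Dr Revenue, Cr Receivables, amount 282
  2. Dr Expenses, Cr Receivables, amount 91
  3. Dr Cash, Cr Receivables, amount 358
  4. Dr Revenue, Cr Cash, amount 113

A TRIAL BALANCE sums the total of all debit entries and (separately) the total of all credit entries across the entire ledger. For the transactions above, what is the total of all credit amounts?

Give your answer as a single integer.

Answer: 844

Derivation:
Txn 1: credit+=282
Txn 2: credit+=91
Txn 3: credit+=358
Txn 4: credit+=113
Total credits = 844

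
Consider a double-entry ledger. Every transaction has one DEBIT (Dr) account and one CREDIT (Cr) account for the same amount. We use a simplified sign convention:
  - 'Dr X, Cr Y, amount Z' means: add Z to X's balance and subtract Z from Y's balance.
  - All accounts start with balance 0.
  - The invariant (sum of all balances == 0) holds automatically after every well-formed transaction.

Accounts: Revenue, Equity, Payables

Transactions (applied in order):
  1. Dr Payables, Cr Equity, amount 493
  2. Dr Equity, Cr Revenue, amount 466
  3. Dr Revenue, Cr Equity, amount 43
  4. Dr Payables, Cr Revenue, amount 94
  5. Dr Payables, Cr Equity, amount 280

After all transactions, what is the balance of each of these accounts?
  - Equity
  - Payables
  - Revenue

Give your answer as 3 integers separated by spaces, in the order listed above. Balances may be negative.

Answer: -350 867 -517

Derivation:
After txn 1 (Dr Payables, Cr Equity, amount 493): Equity=-493 Payables=493
After txn 2 (Dr Equity, Cr Revenue, amount 466): Equity=-27 Payables=493 Revenue=-466
After txn 3 (Dr Revenue, Cr Equity, amount 43): Equity=-70 Payables=493 Revenue=-423
After txn 4 (Dr Payables, Cr Revenue, amount 94): Equity=-70 Payables=587 Revenue=-517
After txn 5 (Dr Payables, Cr Equity, amount 280): Equity=-350 Payables=867 Revenue=-517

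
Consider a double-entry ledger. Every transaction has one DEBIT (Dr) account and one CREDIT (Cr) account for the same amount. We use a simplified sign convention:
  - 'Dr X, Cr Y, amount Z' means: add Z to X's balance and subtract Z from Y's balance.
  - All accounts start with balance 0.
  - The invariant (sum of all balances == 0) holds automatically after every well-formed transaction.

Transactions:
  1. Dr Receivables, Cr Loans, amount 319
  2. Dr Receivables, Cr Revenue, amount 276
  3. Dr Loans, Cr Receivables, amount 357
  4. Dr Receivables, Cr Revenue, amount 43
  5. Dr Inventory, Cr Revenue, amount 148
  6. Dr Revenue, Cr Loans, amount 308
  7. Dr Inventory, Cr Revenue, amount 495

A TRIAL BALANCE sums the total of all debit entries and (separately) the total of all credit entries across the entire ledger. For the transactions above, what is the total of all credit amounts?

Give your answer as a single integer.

Answer: 1946

Derivation:
Txn 1: credit+=319
Txn 2: credit+=276
Txn 3: credit+=357
Txn 4: credit+=43
Txn 5: credit+=148
Txn 6: credit+=308
Txn 7: credit+=495
Total credits = 1946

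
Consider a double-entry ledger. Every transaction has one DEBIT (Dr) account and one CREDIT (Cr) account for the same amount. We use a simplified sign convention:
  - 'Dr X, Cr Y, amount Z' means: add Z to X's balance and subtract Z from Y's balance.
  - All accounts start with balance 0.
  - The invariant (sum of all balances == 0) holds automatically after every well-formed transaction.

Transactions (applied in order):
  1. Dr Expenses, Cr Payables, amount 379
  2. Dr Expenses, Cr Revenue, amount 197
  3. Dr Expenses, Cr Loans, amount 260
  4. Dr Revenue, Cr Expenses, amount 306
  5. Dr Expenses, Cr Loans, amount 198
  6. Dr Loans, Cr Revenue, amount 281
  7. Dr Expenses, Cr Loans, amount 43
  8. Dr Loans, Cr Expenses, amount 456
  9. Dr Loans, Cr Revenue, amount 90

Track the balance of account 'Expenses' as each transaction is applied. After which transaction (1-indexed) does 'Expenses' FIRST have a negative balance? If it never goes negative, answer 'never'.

After txn 1: Expenses=379
After txn 2: Expenses=576
After txn 3: Expenses=836
After txn 4: Expenses=530
After txn 5: Expenses=728
After txn 6: Expenses=728
After txn 7: Expenses=771
After txn 8: Expenses=315
After txn 9: Expenses=315

Answer: never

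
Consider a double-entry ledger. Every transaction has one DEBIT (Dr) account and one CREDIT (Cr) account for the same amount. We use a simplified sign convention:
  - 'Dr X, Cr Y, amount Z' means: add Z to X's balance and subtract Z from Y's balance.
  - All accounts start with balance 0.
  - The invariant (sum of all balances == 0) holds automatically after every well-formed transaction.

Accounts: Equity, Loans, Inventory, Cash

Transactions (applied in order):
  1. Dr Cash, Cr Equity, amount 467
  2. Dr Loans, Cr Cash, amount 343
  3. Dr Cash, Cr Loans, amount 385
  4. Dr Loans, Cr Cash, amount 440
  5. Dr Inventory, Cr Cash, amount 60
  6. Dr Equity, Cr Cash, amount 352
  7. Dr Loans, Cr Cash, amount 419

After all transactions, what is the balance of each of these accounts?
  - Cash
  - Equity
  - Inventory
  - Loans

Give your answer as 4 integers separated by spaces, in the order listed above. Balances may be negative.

Answer: -762 -115 60 817

Derivation:
After txn 1 (Dr Cash, Cr Equity, amount 467): Cash=467 Equity=-467
After txn 2 (Dr Loans, Cr Cash, amount 343): Cash=124 Equity=-467 Loans=343
After txn 3 (Dr Cash, Cr Loans, amount 385): Cash=509 Equity=-467 Loans=-42
After txn 4 (Dr Loans, Cr Cash, amount 440): Cash=69 Equity=-467 Loans=398
After txn 5 (Dr Inventory, Cr Cash, amount 60): Cash=9 Equity=-467 Inventory=60 Loans=398
After txn 6 (Dr Equity, Cr Cash, amount 352): Cash=-343 Equity=-115 Inventory=60 Loans=398
After txn 7 (Dr Loans, Cr Cash, amount 419): Cash=-762 Equity=-115 Inventory=60 Loans=817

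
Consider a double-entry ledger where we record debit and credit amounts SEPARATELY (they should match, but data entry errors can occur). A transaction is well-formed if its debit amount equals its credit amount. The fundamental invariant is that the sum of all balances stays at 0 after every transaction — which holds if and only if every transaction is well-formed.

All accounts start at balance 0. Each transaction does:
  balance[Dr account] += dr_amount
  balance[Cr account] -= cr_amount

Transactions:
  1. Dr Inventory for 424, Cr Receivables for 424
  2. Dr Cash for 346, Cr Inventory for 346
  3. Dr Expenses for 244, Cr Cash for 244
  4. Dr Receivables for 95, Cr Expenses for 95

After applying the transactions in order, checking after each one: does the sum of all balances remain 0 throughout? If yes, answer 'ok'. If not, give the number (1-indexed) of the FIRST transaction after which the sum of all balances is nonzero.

After txn 1: dr=424 cr=424 sum_balances=0
After txn 2: dr=346 cr=346 sum_balances=0
After txn 3: dr=244 cr=244 sum_balances=0
After txn 4: dr=95 cr=95 sum_balances=0

Answer: ok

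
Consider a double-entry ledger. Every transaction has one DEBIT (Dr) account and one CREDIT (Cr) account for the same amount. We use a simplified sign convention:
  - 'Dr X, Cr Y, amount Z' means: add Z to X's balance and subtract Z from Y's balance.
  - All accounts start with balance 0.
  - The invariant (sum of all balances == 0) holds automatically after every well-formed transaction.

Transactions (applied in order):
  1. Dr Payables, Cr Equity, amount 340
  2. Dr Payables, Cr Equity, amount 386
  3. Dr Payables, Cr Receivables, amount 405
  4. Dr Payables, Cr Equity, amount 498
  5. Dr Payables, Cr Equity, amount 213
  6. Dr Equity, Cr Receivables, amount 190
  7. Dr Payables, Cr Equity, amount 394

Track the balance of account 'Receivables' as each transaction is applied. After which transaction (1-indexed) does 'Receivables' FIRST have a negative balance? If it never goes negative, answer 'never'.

After txn 1: Receivables=0
After txn 2: Receivables=0
After txn 3: Receivables=-405

Answer: 3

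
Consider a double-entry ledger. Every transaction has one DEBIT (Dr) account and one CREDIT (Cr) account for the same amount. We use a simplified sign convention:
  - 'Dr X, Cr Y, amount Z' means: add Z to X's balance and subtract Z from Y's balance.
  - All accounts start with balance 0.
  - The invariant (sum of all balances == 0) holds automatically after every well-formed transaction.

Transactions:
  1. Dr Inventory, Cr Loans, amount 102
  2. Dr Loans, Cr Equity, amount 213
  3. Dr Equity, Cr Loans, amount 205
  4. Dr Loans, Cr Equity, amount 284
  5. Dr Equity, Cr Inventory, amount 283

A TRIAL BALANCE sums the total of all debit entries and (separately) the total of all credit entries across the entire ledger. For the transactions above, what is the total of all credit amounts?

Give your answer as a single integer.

Answer: 1087

Derivation:
Txn 1: credit+=102
Txn 2: credit+=213
Txn 3: credit+=205
Txn 4: credit+=284
Txn 5: credit+=283
Total credits = 1087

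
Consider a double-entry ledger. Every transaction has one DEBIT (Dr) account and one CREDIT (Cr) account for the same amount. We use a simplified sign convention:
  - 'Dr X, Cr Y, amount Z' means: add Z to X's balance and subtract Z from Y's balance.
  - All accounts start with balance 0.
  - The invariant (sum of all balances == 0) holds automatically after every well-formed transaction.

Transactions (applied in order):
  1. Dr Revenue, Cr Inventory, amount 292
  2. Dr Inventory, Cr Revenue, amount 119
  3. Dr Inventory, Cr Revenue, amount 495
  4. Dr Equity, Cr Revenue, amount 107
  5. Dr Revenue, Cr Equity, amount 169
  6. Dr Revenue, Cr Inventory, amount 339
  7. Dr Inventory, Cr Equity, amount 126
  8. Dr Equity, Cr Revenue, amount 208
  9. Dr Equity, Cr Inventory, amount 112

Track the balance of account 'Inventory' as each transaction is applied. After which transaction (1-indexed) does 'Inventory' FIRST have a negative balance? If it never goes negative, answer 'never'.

Answer: 1

Derivation:
After txn 1: Inventory=-292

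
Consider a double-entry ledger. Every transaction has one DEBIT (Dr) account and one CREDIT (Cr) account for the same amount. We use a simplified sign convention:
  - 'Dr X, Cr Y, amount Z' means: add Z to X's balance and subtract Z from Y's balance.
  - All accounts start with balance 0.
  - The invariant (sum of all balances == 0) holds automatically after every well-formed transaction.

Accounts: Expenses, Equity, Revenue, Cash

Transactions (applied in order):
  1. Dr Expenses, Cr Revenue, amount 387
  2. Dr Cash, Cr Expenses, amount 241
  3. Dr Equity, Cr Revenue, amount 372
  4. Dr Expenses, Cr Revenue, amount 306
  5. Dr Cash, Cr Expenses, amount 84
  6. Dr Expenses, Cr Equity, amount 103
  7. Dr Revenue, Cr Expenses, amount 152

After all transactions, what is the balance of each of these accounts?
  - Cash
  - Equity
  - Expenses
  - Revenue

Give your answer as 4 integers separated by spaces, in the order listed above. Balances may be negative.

Answer: 325 269 319 -913

Derivation:
After txn 1 (Dr Expenses, Cr Revenue, amount 387): Expenses=387 Revenue=-387
After txn 2 (Dr Cash, Cr Expenses, amount 241): Cash=241 Expenses=146 Revenue=-387
After txn 3 (Dr Equity, Cr Revenue, amount 372): Cash=241 Equity=372 Expenses=146 Revenue=-759
After txn 4 (Dr Expenses, Cr Revenue, amount 306): Cash=241 Equity=372 Expenses=452 Revenue=-1065
After txn 5 (Dr Cash, Cr Expenses, amount 84): Cash=325 Equity=372 Expenses=368 Revenue=-1065
After txn 6 (Dr Expenses, Cr Equity, amount 103): Cash=325 Equity=269 Expenses=471 Revenue=-1065
After txn 7 (Dr Revenue, Cr Expenses, amount 152): Cash=325 Equity=269 Expenses=319 Revenue=-913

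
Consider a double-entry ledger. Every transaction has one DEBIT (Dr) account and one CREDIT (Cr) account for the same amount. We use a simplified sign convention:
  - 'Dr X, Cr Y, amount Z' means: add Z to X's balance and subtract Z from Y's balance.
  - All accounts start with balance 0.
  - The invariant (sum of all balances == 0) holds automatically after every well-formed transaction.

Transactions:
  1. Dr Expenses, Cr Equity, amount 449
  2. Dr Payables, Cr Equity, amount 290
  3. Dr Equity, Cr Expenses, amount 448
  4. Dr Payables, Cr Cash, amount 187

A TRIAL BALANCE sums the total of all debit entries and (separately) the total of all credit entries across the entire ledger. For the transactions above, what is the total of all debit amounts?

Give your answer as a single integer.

Answer: 1374

Derivation:
Txn 1: debit+=449
Txn 2: debit+=290
Txn 3: debit+=448
Txn 4: debit+=187
Total debits = 1374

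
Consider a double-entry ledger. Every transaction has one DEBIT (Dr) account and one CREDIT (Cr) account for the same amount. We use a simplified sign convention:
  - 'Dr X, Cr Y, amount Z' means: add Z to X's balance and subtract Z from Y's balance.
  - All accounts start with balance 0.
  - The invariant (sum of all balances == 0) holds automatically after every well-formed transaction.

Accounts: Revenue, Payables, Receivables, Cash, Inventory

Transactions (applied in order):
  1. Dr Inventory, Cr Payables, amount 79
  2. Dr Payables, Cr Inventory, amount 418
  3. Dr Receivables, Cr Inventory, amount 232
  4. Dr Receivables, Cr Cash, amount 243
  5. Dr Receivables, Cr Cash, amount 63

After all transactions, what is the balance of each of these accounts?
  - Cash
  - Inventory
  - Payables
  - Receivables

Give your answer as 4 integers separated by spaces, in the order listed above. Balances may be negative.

After txn 1 (Dr Inventory, Cr Payables, amount 79): Inventory=79 Payables=-79
After txn 2 (Dr Payables, Cr Inventory, amount 418): Inventory=-339 Payables=339
After txn 3 (Dr Receivables, Cr Inventory, amount 232): Inventory=-571 Payables=339 Receivables=232
After txn 4 (Dr Receivables, Cr Cash, amount 243): Cash=-243 Inventory=-571 Payables=339 Receivables=475
After txn 5 (Dr Receivables, Cr Cash, amount 63): Cash=-306 Inventory=-571 Payables=339 Receivables=538

Answer: -306 -571 339 538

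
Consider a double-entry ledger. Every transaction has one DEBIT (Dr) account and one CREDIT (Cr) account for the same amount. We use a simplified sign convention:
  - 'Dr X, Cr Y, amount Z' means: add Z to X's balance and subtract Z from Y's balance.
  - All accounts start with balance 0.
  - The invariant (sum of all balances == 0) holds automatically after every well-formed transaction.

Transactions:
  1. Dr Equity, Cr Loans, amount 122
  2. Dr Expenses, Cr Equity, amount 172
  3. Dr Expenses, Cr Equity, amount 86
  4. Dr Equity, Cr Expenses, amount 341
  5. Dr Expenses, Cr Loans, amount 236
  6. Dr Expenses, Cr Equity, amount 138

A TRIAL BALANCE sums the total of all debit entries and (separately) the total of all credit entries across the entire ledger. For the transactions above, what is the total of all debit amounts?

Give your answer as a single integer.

Answer: 1095

Derivation:
Txn 1: debit+=122
Txn 2: debit+=172
Txn 3: debit+=86
Txn 4: debit+=341
Txn 5: debit+=236
Txn 6: debit+=138
Total debits = 1095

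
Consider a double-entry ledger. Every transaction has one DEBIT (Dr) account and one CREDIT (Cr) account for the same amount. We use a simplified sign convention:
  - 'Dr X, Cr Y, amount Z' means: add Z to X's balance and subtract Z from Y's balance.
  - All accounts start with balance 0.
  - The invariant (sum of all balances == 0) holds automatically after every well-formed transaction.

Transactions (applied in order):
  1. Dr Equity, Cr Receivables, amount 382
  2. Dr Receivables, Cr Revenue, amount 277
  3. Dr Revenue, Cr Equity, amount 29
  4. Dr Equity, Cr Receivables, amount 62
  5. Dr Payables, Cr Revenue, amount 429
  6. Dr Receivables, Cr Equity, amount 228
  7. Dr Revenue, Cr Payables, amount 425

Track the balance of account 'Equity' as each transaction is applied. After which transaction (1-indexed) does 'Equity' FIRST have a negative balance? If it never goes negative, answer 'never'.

Answer: never

Derivation:
After txn 1: Equity=382
After txn 2: Equity=382
After txn 3: Equity=353
After txn 4: Equity=415
After txn 5: Equity=415
After txn 6: Equity=187
After txn 7: Equity=187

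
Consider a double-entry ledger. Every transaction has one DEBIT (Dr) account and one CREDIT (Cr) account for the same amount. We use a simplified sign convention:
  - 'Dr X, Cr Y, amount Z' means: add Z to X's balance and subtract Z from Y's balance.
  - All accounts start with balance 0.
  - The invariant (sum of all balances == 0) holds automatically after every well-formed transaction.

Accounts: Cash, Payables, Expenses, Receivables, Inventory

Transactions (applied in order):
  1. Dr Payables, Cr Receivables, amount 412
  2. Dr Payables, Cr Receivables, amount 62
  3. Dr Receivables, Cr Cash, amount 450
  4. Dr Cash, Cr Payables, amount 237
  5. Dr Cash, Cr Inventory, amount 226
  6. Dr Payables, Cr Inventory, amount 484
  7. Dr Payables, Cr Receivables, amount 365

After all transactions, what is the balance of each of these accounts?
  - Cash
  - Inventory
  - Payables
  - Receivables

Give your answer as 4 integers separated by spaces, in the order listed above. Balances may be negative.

After txn 1 (Dr Payables, Cr Receivables, amount 412): Payables=412 Receivables=-412
After txn 2 (Dr Payables, Cr Receivables, amount 62): Payables=474 Receivables=-474
After txn 3 (Dr Receivables, Cr Cash, amount 450): Cash=-450 Payables=474 Receivables=-24
After txn 4 (Dr Cash, Cr Payables, amount 237): Cash=-213 Payables=237 Receivables=-24
After txn 5 (Dr Cash, Cr Inventory, amount 226): Cash=13 Inventory=-226 Payables=237 Receivables=-24
After txn 6 (Dr Payables, Cr Inventory, amount 484): Cash=13 Inventory=-710 Payables=721 Receivables=-24
After txn 7 (Dr Payables, Cr Receivables, amount 365): Cash=13 Inventory=-710 Payables=1086 Receivables=-389

Answer: 13 -710 1086 -389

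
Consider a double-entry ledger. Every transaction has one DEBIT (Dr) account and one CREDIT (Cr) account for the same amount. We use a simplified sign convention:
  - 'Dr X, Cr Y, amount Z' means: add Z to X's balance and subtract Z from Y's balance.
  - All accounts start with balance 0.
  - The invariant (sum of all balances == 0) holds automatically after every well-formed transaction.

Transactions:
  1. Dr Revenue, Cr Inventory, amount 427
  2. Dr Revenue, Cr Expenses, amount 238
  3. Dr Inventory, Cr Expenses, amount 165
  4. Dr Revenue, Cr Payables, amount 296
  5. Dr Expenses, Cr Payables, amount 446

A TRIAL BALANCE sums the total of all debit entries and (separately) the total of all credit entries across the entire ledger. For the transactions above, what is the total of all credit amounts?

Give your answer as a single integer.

Answer: 1572

Derivation:
Txn 1: credit+=427
Txn 2: credit+=238
Txn 3: credit+=165
Txn 4: credit+=296
Txn 5: credit+=446
Total credits = 1572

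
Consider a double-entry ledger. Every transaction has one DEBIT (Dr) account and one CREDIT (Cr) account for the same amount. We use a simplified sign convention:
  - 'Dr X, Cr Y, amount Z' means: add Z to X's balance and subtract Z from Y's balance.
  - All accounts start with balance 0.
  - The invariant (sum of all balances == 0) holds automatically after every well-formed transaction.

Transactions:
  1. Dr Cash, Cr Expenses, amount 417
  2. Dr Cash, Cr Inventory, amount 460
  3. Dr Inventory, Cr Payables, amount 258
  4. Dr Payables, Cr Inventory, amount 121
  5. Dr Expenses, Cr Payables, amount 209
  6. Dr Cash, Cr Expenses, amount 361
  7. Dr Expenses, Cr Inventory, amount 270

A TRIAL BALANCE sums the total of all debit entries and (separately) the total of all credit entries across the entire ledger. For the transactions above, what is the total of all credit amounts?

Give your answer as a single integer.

Answer: 2096

Derivation:
Txn 1: credit+=417
Txn 2: credit+=460
Txn 3: credit+=258
Txn 4: credit+=121
Txn 5: credit+=209
Txn 6: credit+=361
Txn 7: credit+=270
Total credits = 2096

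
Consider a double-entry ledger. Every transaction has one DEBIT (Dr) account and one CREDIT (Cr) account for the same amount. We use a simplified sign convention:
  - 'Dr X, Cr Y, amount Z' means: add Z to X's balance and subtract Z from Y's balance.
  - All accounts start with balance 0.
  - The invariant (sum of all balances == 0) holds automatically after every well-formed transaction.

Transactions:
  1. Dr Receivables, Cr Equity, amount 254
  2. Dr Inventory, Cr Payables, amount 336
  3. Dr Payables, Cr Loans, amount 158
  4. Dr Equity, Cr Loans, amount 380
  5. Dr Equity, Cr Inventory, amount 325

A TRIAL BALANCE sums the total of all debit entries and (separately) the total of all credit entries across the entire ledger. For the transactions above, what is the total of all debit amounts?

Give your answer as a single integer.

Txn 1: debit+=254
Txn 2: debit+=336
Txn 3: debit+=158
Txn 4: debit+=380
Txn 5: debit+=325
Total debits = 1453

Answer: 1453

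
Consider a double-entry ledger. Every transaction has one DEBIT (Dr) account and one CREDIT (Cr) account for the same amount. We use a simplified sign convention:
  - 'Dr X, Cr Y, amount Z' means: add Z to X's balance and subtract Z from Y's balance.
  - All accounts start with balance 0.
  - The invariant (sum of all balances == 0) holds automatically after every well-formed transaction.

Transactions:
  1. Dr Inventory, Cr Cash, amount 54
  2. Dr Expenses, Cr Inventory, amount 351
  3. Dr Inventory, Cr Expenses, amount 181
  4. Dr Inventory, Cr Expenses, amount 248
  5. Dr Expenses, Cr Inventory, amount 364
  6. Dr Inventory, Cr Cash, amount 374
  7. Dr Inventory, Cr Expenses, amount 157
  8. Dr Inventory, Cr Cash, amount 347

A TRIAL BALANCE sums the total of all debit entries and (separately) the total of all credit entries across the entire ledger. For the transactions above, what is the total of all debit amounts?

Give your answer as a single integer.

Answer: 2076

Derivation:
Txn 1: debit+=54
Txn 2: debit+=351
Txn 3: debit+=181
Txn 4: debit+=248
Txn 5: debit+=364
Txn 6: debit+=374
Txn 7: debit+=157
Txn 8: debit+=347
Total debits = 2076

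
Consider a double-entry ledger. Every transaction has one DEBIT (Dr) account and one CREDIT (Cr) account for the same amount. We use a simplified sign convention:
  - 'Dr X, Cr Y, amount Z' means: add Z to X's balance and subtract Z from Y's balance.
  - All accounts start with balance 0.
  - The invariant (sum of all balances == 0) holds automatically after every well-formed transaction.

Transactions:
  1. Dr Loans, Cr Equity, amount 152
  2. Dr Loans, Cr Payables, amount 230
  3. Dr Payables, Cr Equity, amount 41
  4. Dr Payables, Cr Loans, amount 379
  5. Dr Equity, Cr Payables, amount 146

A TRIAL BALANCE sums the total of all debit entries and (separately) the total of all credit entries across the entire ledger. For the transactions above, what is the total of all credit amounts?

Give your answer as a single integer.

Txn 1: credit+=152
Txn 2: credit+=230
Txn 3: credit+=41
Txn 4: credit+=379
Txn 5: credit+=146
Total credits = 948

Answer: 948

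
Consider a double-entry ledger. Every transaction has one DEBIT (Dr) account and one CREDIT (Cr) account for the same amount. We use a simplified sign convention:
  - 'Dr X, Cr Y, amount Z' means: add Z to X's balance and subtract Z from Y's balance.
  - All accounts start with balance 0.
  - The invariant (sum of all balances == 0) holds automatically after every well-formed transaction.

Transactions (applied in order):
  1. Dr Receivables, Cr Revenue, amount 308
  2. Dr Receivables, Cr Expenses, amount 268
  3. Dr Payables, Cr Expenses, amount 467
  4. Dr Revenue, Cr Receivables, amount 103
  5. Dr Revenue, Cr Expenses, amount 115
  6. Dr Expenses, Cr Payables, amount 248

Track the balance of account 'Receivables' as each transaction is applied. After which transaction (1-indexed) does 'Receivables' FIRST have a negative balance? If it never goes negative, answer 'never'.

Answer: never

Derivation:
After txn 1: Receivables=308
After txn 2: Receivables=576
After txn 3: Receivables=576
After txn 4: Receivables=473
After txn 5: Receivables=473
After txn 6: Receivables=473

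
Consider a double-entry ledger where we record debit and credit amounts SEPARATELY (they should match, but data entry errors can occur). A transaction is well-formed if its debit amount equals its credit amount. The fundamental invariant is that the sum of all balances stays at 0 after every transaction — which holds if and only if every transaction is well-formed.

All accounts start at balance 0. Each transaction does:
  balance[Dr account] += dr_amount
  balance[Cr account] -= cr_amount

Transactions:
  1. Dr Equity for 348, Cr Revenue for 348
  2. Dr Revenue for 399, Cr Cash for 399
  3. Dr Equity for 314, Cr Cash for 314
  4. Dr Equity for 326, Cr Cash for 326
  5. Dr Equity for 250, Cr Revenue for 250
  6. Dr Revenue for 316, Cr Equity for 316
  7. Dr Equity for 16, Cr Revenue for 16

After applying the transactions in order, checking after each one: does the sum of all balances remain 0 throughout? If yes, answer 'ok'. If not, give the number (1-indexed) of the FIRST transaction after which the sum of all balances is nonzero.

Answer: ok

Derivation:
After txn 1: dr=348 cr=348 sum_balances=0
After txn 2: dr=399 cr=399 sum_balances=0
After txn 3: dr=314 cr=314 sum_balances=0
After txn 4: dr=326 cr=326 sum_balances=0
After txn 5: dr=250 cr=250 sum_balances=0
After txn 6: dr=316 cr=316 sum_balances=0
After txn 7: dr=16 cr=16 sum_balances=0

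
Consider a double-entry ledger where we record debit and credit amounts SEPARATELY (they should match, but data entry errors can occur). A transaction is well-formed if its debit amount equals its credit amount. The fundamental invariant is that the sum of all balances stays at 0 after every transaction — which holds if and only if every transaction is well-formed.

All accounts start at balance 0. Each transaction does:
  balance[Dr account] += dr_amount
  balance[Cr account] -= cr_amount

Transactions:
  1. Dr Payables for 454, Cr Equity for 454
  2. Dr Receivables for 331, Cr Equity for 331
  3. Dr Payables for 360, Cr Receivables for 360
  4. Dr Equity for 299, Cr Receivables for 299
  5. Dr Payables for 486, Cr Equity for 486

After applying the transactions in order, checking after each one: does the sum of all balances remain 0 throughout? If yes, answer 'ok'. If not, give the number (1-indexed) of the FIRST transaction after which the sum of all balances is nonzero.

After txn 1: dr=454 cr=454 sum_balances=0
After txn 2: dr=331 cr=331 sum_balances=0
After txn 3: dr=360 cr=360 sum_balances=0
After txn 4: dr=299 cr=299 sum_balances=0
After txn 5: dr=486 cr=486 sum_balances=0

Answer: ok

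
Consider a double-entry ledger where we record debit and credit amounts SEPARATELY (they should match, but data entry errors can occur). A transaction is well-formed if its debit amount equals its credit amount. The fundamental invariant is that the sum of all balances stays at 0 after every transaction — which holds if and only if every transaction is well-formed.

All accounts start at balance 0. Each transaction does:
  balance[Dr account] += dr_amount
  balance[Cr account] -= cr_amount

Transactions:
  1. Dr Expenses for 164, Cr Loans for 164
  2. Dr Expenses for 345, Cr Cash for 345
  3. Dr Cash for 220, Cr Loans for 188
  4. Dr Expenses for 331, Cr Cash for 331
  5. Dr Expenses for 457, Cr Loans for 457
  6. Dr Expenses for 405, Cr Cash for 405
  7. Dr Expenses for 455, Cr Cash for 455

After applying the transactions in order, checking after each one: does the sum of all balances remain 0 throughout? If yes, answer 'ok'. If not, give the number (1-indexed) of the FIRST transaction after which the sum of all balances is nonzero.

Answer: 3

Derivation:
After txn 1: dr=164 cr=164 sum_balances=0
After txn 2: dr=345 cr=345 sum_balances=0
After txn 3: dr=220 cr=188 sum_balances=32
After txn 4: dr=331 cr=331 sum_balances=32
After txn 5: dr=457 cr=457 sum_balances=32
After txn 6: dr=405 cr=405 sum_balances=32
After txn 7: dr=455 cr=455 sum_balances=32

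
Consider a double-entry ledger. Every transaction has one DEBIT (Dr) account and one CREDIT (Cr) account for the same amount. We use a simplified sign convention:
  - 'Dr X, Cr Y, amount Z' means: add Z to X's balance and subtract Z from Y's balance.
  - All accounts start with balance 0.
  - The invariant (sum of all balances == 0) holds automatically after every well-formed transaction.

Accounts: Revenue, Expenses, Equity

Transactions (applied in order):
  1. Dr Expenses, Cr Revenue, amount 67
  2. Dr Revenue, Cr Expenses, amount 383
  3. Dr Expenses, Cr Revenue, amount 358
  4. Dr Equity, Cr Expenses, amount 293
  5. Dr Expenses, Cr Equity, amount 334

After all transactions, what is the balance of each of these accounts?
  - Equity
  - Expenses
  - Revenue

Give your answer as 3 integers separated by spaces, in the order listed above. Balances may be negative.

Answer: -41 83 -42

Derivation:
After txn 1 (Dr Expenses, Cr Revenue, amount 67): Expenses=67 Revenue=-67
After txn 2 (Dr Revenue, Cr Expenses, amount 383): Expenses=-316 Revenue=316
After txn 3 (Dr Expenses, Cr Revenue, amount 358): Expenses=42 Revenue=-42
After txn 4 (Dr Equity, Cr Expenses, amount 293): Equity=293 Expenses=-251 Revenue=-42
After txn 5 (Dr Expenses, Cr Equity, amount 334): Equity=-41 Expenses=83 Revenue=-42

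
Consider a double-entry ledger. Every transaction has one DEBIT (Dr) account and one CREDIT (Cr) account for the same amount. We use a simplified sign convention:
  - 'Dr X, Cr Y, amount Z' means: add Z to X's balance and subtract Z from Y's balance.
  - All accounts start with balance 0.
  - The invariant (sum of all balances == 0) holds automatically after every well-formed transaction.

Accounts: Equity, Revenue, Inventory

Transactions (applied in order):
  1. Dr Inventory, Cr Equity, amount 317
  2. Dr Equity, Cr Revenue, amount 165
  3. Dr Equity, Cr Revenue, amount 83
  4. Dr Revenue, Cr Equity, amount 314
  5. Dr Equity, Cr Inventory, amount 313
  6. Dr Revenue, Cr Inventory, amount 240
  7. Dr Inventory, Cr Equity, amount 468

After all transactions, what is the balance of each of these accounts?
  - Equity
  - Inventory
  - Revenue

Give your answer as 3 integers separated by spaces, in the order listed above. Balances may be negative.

Answer: -538 232 306

Derivation:
After txn 1 (Dr Inventory, Cr Equity, amount 317): Equity=-317 Inventory=317
After txn 2 (Dr Equity, Cr Revenue, amount 165): Equity=-152 Inventory=317 Revenue=-165
After txn 3 (Dr Equity, Cr Revenue, amount 83): Equity=-69 Inventory=317 Revenue=-248
After txn 4 (Dr Revenue, Cr Equity, amount 314): Equity=-383 Inventory=317 Revenue=66
After txn 5 (Dr Equity, Cr Inventory, amount 313): Equity=-70 Inventory=4 Revenue=66
After txn 6 (Dr Revenue, Cr Inventory, amount 240): Equity=-70 Inventory=-236 Revenue=306
After txn 7 (Dr Inventory, Cr Equity, amount 468): Equity=-538 Inventory=232 Revenue=306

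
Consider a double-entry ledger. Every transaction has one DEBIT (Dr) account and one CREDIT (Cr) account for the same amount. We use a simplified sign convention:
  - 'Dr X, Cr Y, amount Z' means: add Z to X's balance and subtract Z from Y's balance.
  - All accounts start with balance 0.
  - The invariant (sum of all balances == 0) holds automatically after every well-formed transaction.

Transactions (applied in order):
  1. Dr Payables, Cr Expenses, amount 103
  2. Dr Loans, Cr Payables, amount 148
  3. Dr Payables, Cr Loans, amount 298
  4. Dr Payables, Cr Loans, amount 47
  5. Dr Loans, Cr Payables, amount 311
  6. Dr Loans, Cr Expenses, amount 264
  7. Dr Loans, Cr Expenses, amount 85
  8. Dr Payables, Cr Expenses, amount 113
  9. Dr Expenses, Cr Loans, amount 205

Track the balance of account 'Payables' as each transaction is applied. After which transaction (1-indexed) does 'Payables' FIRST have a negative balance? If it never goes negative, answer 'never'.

Answer: 2

Derivation:
After txn 1: Payables=103
After txn 2: Payables=-45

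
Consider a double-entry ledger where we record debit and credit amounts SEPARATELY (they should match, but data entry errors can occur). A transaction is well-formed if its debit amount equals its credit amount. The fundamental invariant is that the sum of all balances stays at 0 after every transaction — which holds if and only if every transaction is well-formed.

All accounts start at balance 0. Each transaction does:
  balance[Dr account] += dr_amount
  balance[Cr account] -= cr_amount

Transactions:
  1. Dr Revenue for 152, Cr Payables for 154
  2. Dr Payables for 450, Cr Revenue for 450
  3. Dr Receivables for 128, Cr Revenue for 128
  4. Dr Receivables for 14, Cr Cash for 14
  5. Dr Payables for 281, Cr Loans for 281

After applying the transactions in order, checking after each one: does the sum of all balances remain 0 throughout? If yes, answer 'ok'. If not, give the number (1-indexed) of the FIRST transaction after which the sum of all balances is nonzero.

After txn 1: dr=152 cr=154 sum_balances=-2
After txn 2: dr=450 cr=450 sum_balances=-2
After txn 3: dr=128 cr=128 sum_balances=-2
After txn 4: dr=14 cr=14 sum_balances=-2
After txn 5: dr=281 cr=281 sum_balances=-2

Answer: 1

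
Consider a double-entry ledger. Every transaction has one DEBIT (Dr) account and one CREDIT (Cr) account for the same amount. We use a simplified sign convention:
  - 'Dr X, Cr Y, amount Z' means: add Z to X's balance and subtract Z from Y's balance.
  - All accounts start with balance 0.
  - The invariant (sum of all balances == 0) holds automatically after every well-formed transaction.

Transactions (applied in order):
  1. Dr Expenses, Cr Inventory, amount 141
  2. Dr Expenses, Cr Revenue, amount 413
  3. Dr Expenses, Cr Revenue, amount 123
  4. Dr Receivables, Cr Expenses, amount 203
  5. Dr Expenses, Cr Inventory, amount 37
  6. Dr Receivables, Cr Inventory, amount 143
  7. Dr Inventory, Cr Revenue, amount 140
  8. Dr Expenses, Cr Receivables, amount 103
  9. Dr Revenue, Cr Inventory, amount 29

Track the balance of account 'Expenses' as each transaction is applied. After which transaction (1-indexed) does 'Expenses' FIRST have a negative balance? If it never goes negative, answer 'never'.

After txn 1: Expenses=141
After txn 2: Expenses=554
After txn 3: Expenses=677
After txn 4: Expenses=474
After txn 5: Expenses=511
After txn 6: Expenses=511
After txn 7: Expenses=511
After txn 8: Expenses=614
After txn 9: Expenses=614

Answer: never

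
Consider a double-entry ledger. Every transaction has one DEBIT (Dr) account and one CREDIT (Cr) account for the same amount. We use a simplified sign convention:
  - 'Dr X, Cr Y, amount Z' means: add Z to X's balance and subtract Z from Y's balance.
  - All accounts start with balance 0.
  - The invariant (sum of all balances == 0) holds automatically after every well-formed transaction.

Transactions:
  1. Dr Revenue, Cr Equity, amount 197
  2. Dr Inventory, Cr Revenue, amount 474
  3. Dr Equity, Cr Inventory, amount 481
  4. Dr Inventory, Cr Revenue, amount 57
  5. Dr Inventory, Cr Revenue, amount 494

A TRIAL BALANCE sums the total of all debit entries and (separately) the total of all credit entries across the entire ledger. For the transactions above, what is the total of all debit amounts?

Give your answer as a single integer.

Txn 1: debit+=197
Txn 2: debit+=474
Txn 3: debit+=481
Txn 4: debit+=57
Txn 5: debit+=494
Total debits = 1703

Answer: 1703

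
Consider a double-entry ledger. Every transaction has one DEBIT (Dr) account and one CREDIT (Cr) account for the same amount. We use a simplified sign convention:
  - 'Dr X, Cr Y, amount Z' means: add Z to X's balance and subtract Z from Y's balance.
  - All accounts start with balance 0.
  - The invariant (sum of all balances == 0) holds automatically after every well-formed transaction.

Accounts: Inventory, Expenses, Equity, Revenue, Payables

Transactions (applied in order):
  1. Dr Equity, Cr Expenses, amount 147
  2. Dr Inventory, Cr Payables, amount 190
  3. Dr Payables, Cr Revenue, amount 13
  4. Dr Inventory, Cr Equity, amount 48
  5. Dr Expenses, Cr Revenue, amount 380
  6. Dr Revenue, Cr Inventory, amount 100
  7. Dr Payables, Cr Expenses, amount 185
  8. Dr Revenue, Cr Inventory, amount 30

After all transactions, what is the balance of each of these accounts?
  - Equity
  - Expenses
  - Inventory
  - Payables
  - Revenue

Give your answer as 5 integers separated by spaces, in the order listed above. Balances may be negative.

Answer: 99 48 108 8 -263

Derivation:
After txn 1 (Dr Equity, Cr Expenses, amount 147): Equity=147 Expenses=-147
After txn 2 (Dr Inventory, Cr Payables, amount 190): Equity=147 Expenses=-147 Inventory=190 Payables=-190
After txn 3 (Dr Payables, Cr Revenue, amount 13): Equity=147 Expenses=-147 Inventory=190 Payables=-177 Revenue=-13
After txn 4 (Dr Inventory, Cr Equity, amount 48): Equity=99 Expenses=-147 Inventory=238 Payables=-177 Revenue=-13
After txn 5 (Dr Expenses, Cr Revenue, amount 380): Equity=99 Expenses=233 Inventory=238 Payables=-177 Revenue=-393
After txn 6 (Dr Revenue, Cr Inventory, amount 100): Equity=99 Expenses=233 Inventory=138 Payables=-177 Revenue=-293
After txn 7 (Dr Payables, Cr Expenses, amount 185): Equity=99 Expenses=48 Inventory=138 Payables=8 Revenue=-293
After txn 8 (Dr Revenue, Cr Inventory, amount 30): Equity=99 Expenses=48 Inventory=108 Payables=8 Revenue=-263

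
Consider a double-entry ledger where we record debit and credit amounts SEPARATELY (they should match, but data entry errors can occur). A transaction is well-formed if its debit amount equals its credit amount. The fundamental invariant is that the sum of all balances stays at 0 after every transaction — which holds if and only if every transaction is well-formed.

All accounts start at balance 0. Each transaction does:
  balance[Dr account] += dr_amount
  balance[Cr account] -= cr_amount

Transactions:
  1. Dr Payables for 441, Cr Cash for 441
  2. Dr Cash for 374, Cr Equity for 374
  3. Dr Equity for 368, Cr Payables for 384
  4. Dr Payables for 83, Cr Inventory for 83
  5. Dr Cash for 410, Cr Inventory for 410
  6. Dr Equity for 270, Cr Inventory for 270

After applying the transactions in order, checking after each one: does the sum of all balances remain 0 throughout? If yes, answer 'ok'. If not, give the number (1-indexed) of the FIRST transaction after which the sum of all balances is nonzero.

Answer: 3

Derivation:
After txn 1: dr=441 cr=441 sum_balances=0
After txn 2: dr=374 cr=374 sum_balances=0
After txn 3: dr=368 cr=384 sum_balances=-16
After txn 4: dr=83 cr=83 sum_balances=-16
After txn 5: dr=410 cr=410 sum_balances=-16
After txn 6: dr=270 cr=270 sum_balances=-16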